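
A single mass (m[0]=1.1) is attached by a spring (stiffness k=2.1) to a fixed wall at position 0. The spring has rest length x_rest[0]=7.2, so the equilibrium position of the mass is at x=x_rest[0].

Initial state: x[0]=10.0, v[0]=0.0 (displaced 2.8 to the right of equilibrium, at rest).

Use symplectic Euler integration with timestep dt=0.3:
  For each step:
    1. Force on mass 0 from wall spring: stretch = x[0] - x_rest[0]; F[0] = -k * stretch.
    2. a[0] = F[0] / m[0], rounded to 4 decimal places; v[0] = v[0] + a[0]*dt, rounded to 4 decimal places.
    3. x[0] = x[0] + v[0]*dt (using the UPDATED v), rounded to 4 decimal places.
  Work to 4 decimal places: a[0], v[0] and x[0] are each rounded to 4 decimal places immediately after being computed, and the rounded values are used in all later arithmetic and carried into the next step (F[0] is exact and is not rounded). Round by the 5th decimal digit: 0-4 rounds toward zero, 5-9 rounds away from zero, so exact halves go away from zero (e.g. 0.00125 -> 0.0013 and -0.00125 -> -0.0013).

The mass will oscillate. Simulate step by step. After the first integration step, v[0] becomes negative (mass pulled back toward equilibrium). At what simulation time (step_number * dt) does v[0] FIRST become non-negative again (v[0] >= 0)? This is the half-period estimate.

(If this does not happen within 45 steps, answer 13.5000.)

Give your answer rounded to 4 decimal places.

Step 0: x=[10.0000] v=[0.0000]
Step 1: x=[9.5189] v=[-1.6037]
Step 2: x=[8.6394] v=[-2.9318]
Step 3: x=[7.5125] v=[-3.7562]
Step 4: x=[6.3319] v=[-3.9352]
Step 5: x=[5.3005] v=[-3.4380]
Step 6: x=[4.5955] v=[-2.3501]
Step 7: x=[4.3380] v=[-0.8584]
Step 8: x=[4.5722] v=[0.7807]
First v>=0 after going negative at step 8, time=2.4000

Answer: 2.4000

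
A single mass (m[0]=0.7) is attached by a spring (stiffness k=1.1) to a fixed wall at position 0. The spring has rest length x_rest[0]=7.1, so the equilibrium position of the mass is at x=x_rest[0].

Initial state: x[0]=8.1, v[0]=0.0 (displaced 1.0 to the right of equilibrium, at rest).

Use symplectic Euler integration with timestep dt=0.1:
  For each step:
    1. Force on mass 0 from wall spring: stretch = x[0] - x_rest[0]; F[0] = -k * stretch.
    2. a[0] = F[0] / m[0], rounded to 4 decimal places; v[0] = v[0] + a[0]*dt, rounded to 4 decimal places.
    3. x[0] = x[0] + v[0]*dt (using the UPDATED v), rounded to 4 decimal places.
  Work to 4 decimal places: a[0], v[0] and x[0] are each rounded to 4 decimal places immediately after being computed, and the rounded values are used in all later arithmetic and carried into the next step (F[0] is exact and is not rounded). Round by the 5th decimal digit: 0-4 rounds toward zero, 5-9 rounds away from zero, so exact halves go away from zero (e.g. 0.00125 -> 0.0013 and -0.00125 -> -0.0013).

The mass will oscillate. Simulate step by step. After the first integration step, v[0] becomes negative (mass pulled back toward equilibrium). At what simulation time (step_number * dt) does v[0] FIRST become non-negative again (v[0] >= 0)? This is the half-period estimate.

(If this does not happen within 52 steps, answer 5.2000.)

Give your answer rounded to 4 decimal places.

Step 0: x=[8.1000] v=[0.0000]
Step 1: x=[8.0843] v=[-0.1571]
Step 2: x=[8.0531] v=[-0.3118]
Step 3: x=[8.0069] v=[-0.4616]
Step 4: x=[7.9465] v=[-0.6041]
Step 5: x=[7.8728] v=[-0.7371]
Step 6: x=[7.7870] v=[-0.8585]
Step 7: x=[7.6904] v=[-0.9665]
Step 8: x=[7.5845] v=[-1.0593]
Step 9: x=[7.4710] v=[-1.1354]
Step 10: x=[7.3516] v=[-1.1937]
Step 11: x=[7.2283] v=[-1.2332]
Step 12: x=[7.1030] v=[-1.2534]
Step 13: x=[6.9776] v=[-1.2539]
Step 14: x=[6.8541] v=[-1.2347]
Step 15: x=[6.7345] v=[-1.1961]
Step 16: x=[6.6206] v=[-1.1387]
Step 17: x=[6.5143] v=[-1.0634]
Step 18: x=[6.4172] v=[-0.9714]
Step 19: x=[6.3308] v=[-0.8641]
Step 20: x=[6.2565] v=[-0.7432]
Step 21: x=[6.1954] v=[-0.6107]
Step 22: x=[6.1485] v=[-0.4686]
Step 23: x=[6.1166] v=[-0.3191]
Step 24: x=[6.1001] v=[-0.1646]
Step 25: x=[6.0994] v=[-0.0075]
Step 26: x=[6.1144] v=[0.1497]
First v>=0 after going negative at step 26, time=2.6000

Answer: 2.6000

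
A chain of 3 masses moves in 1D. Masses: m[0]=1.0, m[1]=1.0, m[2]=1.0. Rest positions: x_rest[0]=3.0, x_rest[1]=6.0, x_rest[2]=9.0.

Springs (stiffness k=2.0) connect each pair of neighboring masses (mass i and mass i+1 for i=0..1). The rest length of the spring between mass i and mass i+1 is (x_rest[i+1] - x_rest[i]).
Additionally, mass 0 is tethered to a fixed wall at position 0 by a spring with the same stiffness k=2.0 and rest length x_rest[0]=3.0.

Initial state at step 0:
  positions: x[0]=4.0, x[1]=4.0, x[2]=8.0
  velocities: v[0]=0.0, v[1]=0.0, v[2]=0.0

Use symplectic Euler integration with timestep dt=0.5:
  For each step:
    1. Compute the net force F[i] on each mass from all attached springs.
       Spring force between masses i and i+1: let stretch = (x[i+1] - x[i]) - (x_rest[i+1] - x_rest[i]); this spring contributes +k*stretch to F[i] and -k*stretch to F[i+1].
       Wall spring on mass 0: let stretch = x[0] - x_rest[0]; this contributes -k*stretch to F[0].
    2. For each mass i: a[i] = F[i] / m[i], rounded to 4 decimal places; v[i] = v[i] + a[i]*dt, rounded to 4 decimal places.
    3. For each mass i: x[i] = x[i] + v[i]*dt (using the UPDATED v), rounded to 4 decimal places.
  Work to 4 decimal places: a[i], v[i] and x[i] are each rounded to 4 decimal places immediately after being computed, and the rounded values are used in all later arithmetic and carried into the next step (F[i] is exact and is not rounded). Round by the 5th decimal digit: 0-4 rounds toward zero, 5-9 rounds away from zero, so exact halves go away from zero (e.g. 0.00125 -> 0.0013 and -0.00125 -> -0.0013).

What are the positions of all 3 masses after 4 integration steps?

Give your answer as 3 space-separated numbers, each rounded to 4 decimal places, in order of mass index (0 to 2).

Answer: 3.9375 4.0625 9.8125

Derivation:
Step 0: x=[4.0000 4.0000 8.0000] v=[0.0000 0.0000 0.0000]
Step 1: x=[2.0000 6.0000 7.5000] v=[-4.0000 4.0000 -1.0000]
Step 2: x=[1.0000 6.7500 7.7500] v=[-2.0000 1.5000 0.5000]
Step 3: x=[2.3750 5.1250 9.0000] v=[2.7500 -3.2500 2.5000]
Step 4: x=[3.9375 4.0625 9.8125] v=[3.1250 -2.1250 1.6250]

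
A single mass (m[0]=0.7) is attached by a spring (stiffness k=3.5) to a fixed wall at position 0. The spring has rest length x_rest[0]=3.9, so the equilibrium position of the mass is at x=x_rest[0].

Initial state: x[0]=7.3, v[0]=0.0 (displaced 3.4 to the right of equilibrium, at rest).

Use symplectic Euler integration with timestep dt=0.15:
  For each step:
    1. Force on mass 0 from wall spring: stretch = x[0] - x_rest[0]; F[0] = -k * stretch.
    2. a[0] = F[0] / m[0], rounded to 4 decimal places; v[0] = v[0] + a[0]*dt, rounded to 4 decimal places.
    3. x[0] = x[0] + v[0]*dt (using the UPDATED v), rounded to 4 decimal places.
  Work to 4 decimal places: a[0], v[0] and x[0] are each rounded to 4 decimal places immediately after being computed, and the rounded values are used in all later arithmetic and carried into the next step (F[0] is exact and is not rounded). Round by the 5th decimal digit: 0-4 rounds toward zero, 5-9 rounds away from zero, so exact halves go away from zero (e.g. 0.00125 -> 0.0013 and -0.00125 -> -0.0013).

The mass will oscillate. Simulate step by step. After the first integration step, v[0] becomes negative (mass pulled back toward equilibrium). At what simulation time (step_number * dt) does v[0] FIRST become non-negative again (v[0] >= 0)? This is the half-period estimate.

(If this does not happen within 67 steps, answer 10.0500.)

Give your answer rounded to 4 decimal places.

Step 0: x=[7.3000] v=[0.0000]
Step 1: x=[6.9175] v=[-2.5500]
Step 2: x=[6.1955] v=[-4.8131]
Step 3: x=[5.2153] v=[-6.5347]
Step 4: x=[4.0871] v=[-7.5212]
Step 5: x=[2.9379] v=[-7.6615]
Step 6: x=[1.8969] v=[-6.9399]
Step 7: x=[1.0813] v=[-5.4376]
Step 8: x=[0.5828] v=[-3.3236]
Step 9: x=[0.4574] v=[-0.8357]
Step 10: x=[0.7193] v=[1.7463]
First v>=0 after going negative at step 10, time=1.5000

Answer: 1.5000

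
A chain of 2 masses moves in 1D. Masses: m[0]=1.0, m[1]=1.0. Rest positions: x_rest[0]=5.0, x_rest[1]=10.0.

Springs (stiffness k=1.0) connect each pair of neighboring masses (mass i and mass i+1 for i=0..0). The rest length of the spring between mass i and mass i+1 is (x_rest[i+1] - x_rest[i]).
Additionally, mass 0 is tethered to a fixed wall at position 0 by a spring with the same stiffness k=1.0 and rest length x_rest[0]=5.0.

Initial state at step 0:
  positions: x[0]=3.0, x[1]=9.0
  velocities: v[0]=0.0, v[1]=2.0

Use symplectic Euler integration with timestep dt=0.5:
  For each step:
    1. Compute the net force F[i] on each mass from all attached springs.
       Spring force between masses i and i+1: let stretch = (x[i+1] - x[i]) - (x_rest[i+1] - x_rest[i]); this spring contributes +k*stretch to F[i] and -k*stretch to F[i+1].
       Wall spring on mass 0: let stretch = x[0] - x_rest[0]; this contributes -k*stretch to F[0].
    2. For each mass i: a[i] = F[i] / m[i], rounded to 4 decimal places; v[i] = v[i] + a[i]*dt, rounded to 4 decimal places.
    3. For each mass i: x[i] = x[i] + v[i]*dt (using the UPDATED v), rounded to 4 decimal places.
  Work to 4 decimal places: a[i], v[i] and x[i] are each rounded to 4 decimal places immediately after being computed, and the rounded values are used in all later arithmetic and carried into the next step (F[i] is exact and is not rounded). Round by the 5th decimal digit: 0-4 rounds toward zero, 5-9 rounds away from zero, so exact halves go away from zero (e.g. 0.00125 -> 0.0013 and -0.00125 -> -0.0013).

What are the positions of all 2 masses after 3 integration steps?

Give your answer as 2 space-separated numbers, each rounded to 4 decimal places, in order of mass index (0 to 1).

Answer: 6.4063 10.7032

Derivation:
Step 0: x=[3.0000 9.0000] v=[0.0000 2.0000]
Step 1: x=[3.7500 9.7500] v=[1.5000 1.5000]
Step 2: x=[5.0625 10.2500] v=[2.6250 1.0000]
Step 3: x=[6.4063 10.7032] v=[2.6875 0.9063]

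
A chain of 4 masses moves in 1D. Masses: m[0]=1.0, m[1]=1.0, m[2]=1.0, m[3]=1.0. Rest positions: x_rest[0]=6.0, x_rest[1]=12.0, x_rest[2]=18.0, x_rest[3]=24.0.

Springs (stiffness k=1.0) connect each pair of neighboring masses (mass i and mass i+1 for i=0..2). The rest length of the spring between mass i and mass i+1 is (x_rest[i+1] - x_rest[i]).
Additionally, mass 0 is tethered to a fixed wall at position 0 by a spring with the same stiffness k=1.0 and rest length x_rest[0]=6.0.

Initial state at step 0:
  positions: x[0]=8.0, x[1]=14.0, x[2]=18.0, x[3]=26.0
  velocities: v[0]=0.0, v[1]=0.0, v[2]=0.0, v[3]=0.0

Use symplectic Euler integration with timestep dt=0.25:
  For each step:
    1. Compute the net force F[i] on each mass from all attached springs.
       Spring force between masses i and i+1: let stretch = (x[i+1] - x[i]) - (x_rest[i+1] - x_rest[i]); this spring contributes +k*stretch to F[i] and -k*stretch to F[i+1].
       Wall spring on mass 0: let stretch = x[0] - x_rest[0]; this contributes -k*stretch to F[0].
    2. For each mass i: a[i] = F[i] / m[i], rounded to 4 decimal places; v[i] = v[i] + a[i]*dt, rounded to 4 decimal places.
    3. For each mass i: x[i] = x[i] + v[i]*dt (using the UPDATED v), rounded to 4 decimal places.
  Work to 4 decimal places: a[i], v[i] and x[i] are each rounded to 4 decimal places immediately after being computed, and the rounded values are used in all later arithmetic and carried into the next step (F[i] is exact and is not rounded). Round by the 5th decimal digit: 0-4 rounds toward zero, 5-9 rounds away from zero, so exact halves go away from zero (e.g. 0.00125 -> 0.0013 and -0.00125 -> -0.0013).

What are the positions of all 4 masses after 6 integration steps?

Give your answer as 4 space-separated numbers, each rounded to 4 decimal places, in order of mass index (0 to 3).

Step 0: x=[8.0000 14.0000 18.0000 26.0000] v=[0.0000 0.0000 0.0000 0.0000]
Step 1: x=[7.8750 13.8750 18.2500 25.8750] v=[-0.5000 -0.5000 1.0000 -0.5000]
Step 2: x=[7.6328 13.6484 18.7031 25.6484] v=[-0.9688 -0.9063 1.8125 -0.9063]
Step 3: x=[7.2895 13.3618 19.2744 25.3628] v=[-1.3731 -1.1465 2.2852 -1.1426]
Step 4: x=[6.8702 13.0652 19.8567 25.0716] v=[-1.6774 -1.1864 2.3292 -1.1647]
Step 5: x=[6.4087 12.8059 20.3405 24.8295] v=[-1.8462 -1.0373 1.9351 -0.9684]
Step 6: x=[5.9464 12.6177 20.6339 24.6818] v=[-1.8491 -0.7530 1.1737 -0.5907]

Answer: 5.9464 12.6177 20.6339 24.6818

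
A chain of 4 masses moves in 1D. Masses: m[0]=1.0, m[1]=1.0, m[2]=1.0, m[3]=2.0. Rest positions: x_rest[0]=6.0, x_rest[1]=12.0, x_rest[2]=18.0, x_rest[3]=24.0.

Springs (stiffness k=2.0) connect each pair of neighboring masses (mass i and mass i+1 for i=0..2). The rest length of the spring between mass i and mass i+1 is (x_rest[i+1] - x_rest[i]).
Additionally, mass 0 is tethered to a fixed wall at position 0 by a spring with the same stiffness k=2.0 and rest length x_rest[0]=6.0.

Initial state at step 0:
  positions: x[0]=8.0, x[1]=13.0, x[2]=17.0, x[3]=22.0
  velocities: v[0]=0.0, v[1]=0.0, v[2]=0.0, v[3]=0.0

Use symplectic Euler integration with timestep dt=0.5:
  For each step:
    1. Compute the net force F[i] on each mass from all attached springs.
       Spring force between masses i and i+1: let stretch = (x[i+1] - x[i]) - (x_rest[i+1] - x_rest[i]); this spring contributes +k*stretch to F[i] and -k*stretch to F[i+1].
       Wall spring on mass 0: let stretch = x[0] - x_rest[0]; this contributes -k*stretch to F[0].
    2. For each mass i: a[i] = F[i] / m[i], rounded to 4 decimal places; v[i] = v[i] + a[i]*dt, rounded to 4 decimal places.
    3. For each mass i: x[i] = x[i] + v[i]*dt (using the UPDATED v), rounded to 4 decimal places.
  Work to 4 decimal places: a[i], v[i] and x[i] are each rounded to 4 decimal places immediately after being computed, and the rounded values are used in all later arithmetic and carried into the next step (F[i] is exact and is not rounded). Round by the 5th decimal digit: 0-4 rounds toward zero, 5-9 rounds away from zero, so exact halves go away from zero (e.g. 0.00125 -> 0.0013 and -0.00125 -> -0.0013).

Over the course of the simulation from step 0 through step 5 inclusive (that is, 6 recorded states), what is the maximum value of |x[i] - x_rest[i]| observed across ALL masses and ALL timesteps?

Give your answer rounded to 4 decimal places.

Answer: 2.4218

Derivation:
Step 0: x=[8.0000 13.0000 17.0000 22.0000] v=[0.0000 0.0000 0.0000 0.0000]
Step 1: x=[6.5000 12.5000 17.5000 22.2500] v=[-3.0000 -1.0000 1.0000 0.5000]
Step 2: x=[4.7500 11.5000 17.8750 22.8125] v=[-3.5000 -2.0000 0.7500 1.1250]
Step 3: x=[4.0000 10.3125 17.5313 23.6407] v=[-1.5000 -2.3750 -0.6875 1.6563]
Step 4: x=[4.4063 9.5782 16.6329 24.4415] v=[0.8125 -1.4687 -1.7969 1.6016]
Step 5: x=[5.1954 9.7853 16.1114 24.7902] v=[1.5781 0.4141 -1.0430 0.6973]
Max displacement = 2.4218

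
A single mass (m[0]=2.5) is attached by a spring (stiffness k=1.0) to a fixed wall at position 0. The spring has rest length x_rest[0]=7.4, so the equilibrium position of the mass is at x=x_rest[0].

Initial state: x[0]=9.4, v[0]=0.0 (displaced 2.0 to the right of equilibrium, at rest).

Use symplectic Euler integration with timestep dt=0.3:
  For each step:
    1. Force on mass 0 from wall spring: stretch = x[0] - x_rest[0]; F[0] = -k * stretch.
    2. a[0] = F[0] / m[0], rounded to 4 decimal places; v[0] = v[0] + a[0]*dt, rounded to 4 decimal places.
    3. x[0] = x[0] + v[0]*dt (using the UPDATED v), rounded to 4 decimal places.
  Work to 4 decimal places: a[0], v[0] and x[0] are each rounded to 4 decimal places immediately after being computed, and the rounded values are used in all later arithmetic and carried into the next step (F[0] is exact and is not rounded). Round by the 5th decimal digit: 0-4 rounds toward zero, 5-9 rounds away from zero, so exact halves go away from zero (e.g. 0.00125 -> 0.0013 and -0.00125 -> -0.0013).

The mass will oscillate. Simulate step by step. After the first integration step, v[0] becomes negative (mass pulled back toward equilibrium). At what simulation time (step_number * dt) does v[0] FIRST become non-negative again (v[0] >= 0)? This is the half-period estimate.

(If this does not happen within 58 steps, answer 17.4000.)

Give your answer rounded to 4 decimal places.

Step 0: x=[9.4000] v=[0.0000]
Step 1: x=[9.3280] v=[-0.2400]
Step 2: x=[9.1866] v=[-0.4714]
Step 3: x=[8.9809] v=[-0.6858]
Step 4: x=[8.7183] v=[-0.8755]
Step 5: x=[8.4082] v=[-1.0337]
Step 6: x=[8.0618] v=[-1.1547]
Step 7: x=[7.6916] v=[-1.2341]
Step 8: x=[7.3109] v=[-1.2691]
Step 9: x=[6.9334] v=[-1.2584]
Step 10: x=[6.5727] v=[-1.2024]
Step 11: x=[6.2418] v=[-1.1031]
Step 12: x=[5.9526] v=[-0.9641]
Step 13: x=[5.7155] v=[-0.7904]
Step 14: x=[5.5390] v=[-0.5883]
Step 15: x=[5.4295] v=[-0.3650]
Step 16: x=[5.3910] v=[-0.1285]
Step 17: x=[5.4248] v=[0.1126]
First v>=0 after going negative at step 17, time=5.1000

Answer: 5.1000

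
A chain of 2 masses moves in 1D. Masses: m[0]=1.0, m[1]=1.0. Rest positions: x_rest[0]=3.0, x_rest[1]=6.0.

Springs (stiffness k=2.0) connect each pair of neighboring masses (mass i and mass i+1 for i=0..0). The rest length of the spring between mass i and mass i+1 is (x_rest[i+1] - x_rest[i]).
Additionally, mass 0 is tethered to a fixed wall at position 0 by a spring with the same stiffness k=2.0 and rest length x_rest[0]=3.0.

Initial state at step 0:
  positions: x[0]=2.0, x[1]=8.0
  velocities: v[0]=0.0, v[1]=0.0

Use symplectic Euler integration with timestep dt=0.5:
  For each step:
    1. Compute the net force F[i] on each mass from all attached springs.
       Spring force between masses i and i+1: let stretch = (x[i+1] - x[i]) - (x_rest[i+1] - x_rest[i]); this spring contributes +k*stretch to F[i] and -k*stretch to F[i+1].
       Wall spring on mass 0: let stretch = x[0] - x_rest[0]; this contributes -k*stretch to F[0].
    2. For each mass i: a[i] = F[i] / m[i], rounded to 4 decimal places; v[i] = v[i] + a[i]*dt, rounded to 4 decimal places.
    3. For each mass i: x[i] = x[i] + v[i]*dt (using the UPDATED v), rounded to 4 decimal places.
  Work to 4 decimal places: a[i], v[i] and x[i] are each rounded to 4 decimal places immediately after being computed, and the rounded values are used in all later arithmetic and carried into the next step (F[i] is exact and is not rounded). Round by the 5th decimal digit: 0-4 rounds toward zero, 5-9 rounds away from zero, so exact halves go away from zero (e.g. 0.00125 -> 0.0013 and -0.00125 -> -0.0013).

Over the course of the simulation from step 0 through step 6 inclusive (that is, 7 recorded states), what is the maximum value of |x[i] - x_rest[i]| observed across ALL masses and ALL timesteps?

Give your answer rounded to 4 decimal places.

Answer: 2.2812

Derivation:
Step 0: x=[2.0000 8.0000] v=[0.0000 0.0000]
Step 1: x=[4.0000 6.5000] v=[4.0000 -3.0000]
Step 2: x=[5.2500 5.2500] v=[2.5000 -2.5000]
Step 3: x=[3.8750 5.5000] v=[-2.7500 0.5000]
Step 4: x=[1.3750 6.4375] v=[-5.0000 1.8750]
Step 5: x=[0.7188 6.3438] v=[-1.3125 -0.1875]
Step 6: x=[2.5157 4.9376] v=[3.5937 -2.8125]
Max displacement = 2.2812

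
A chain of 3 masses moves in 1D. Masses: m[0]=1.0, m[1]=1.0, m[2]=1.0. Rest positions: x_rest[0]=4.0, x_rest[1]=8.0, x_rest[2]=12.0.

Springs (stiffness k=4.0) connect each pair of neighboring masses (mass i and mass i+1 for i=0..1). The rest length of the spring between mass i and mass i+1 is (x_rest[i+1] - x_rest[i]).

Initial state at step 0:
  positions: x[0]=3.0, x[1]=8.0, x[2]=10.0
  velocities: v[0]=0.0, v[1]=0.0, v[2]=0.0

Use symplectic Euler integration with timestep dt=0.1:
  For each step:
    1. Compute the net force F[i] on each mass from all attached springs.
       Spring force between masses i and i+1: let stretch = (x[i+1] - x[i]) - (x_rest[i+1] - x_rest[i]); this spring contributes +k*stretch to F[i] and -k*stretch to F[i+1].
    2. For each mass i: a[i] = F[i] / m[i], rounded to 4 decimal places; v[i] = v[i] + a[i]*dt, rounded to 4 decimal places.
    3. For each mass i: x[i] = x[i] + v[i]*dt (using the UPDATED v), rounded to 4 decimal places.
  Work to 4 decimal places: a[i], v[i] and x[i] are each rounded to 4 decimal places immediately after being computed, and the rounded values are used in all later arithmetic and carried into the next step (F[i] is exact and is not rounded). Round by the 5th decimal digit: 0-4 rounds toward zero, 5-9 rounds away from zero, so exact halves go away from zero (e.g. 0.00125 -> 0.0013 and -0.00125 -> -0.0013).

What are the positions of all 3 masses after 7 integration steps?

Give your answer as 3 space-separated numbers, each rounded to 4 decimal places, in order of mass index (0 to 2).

Step 0: x=[3.0000 8.0000 10.0000] v=[0.0000 0.0000 0.0000]
Step 1: x=[3.0400 7.8800 10.0800] v=[0.4000 -1.2000 0.8000]
Step 2: x=[3.1136 7.6544 10.2320] v=[0.7360 -2.2560 1.5200]
Step 3: x=[3.2088 7.3503 10.4409] v=[0.9523 -3.0413 2.0890]
Step 4: x=[3.3097 7.0041 10.6862] v=[1.0089 -3.4617 2.4528]
Step 5: x=[3.3984 6.6574 10.9442] v=[0.8867 -3.4666 2.5800]
Step 6: x=[3.4574 6.3519 11.1907] v=[0.5903 -3.0555 2.4653]
Step 7: x=[3.4722 6.1241 11.4037] v=[0.1481 -2.2778 2.1298]

Answer: 3.4722 6.1241 11.4037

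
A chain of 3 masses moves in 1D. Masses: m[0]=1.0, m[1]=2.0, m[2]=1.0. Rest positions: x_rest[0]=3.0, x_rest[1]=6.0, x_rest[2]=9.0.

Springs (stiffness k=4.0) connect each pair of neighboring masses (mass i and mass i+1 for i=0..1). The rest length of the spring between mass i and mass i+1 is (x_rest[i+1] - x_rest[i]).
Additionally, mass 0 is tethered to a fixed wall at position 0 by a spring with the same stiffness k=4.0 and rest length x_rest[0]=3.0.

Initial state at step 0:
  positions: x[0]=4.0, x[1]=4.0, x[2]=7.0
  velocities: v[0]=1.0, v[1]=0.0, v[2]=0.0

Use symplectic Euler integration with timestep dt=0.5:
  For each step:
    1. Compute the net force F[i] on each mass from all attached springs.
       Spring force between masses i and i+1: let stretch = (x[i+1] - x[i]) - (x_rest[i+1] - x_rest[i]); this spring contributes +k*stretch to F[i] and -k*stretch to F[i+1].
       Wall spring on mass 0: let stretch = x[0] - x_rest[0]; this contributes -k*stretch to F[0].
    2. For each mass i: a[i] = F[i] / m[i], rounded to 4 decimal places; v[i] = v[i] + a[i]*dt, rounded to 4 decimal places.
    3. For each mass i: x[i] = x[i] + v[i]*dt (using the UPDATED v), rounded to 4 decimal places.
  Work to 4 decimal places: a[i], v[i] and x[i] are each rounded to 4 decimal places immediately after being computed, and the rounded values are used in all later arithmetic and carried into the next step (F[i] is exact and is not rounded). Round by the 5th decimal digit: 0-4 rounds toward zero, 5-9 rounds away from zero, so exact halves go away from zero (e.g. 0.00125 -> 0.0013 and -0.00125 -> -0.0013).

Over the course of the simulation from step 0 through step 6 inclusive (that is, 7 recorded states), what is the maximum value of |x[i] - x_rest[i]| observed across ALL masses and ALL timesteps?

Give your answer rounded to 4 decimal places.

Answer: 2.5000

Derivation:
Step 0: x=[4.0000 4.0000 7.0000] v=[1.0000 0.0000 0.0000]
Step 1: x=[0.5000 5.5000 7.0000] v=[-7.0000 3.0000 0.0000]
Step 2: x=[1.5000 5.2500 8.5000] v=[2.0000 -0.5000 3.0000]
Step 3: x=[4.7500 4.7500 9.7500] v=[6.5000 -1.0000 2.5000]
Step 4: x=[3.2500 6.7500 9.0000] v=[-3.0000 4.0000 -1.5000]
Step 5: x=[2.0000 8.1250 9.0000] v=[-2.5000 2.7500 0.0000]
Step 6: x=[4.8750 6.8750 11.1250] v=[5.7500 -2.5000 4.2500]
Max displacement = 2.5000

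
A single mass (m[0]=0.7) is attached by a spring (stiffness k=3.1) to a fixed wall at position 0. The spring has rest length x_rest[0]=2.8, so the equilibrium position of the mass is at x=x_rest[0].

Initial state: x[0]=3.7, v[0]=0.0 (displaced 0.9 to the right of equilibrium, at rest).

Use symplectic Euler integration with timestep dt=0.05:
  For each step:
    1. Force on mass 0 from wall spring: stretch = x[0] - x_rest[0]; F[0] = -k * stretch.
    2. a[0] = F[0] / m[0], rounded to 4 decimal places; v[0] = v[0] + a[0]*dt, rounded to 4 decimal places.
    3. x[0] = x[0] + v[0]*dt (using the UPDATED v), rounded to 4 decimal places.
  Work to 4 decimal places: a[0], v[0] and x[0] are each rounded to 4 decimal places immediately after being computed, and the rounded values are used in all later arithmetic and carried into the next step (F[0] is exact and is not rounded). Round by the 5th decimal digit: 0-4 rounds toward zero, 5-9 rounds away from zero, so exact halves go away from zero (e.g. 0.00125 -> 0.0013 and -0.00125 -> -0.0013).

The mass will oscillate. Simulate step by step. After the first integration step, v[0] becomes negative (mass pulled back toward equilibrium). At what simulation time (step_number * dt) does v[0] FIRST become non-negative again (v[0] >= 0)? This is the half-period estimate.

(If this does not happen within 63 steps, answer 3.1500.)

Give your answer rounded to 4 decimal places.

Step 0: x=[3.7000] v=[0.0000]
Step 1: x=[3.6900] v=[-0.1993]
Step 2: x=[3.6702] v=[-0.3964]
Step 3: x=[3.6407] v=[-0.5891]
Step 4: x=[3.6019] v=[-0.7753]
Step 5: x=[3.5543] v=[-0.9529]
Step 6: x=[3.4983] v=[-1.1199]
Step 7: x=[3.4346] v=[-1.2745]
Step 8: x=[3.3639] v=[-1.4150]
Step 9: x=[3.2869] v=[-1.5399]
Step 10: x=[3.2045] v=[-1.6477]
Step 11: x=[3.1176] v=[-1.7373]
Step 12: x=[3.0272] v=[-1.8076]
Step 13: x=[2.9343] v=[-1.8579]
Step 14: x=[2.8399] v=[-1.8876]
Step 15: x=[2.7451] v=[-1.8964]
Step 16: x=[2.6509] v=[-1.8842]
Step 17: x=[2.5583] v=[-1.8512]
Step 18: x=[2.4684] v=[-1.7977]
Step 19: x=[2.3822] v=[-1.7243]
Step 20: x=[2.3006] v=[-1.6318]
Step 21: x=[2.2245] v=[-1.5212]
Step 22: x=[2.1548] v=[-1.3938]
Step 23: x=[2.0923] v=[-1.2509]
Step 24: x=[2.0376] v=[-1.0942]
Step 25: x=[1.9913] v=[-0.9254]
Step 26: x=[1.9540] v=[-0.7463]
Step 27: x=[1.9261] v=[-0.5590]
Step 28: x=[1.9078] v=[-0.3655]
Step 29: x=[1.8994] v=[-0.1679]
Step 30: x=[1.9010] v=[0.0315]
First v>=0 after going negative at step 30, time=1.5000

Answer: 1.5000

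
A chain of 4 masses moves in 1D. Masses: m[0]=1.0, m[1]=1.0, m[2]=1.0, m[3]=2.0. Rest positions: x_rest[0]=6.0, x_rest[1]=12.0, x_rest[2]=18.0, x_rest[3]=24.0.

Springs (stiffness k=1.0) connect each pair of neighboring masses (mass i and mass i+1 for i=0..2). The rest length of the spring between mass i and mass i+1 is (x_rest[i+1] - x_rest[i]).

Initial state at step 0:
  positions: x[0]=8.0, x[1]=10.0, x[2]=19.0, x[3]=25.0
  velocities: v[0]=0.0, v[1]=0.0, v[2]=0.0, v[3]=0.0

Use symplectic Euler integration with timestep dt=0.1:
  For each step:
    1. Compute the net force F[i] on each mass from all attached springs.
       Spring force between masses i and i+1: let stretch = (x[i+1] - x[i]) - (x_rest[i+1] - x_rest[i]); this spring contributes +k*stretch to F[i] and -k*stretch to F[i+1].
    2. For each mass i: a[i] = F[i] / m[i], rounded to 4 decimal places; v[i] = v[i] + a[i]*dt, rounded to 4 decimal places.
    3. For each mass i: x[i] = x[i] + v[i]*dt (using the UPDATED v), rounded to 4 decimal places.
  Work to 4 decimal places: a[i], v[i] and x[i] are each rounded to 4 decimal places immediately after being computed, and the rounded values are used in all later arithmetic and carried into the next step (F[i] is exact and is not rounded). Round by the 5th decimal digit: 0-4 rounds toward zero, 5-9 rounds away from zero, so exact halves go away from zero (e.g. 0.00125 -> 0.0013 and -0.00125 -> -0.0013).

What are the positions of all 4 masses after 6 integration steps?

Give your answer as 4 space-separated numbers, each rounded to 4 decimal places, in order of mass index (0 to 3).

Answer: 7.2344 11.3285 18.4570 24.9903

Derivation:
Step 0: x=[8.0000 10.0000 19.0000 25.0000] v=[0.0000 0.0000 0.0000 0.0000]
Step 1: x=[7.9600 10.0700 18.9700 25.0000] v=[-0.4000 0.7000 -0.3000 0.0000]
Step 2: x=[7.8811 10.2079 18.9113 24.9999] v=[-0.7890 1.3790 -0.5870 -0.0015]
Step 3: x=[7.7655 10.4096 18.8265 24.9993] v=[-1.1563 2.0167 -0.8485 -0.0059]
Step 4: x=[7.6163 10.6690 18.7192 24.9979] v=[-1.4919 2.5940 -1.0729 -0.0145]
Step 5: x=[7.4376 10.9784 18.5942 24.9951] v=[-1.7866 3.0938 -1.2501 -0.0284]
Step 6: x=[7.2344 11.3285 18.4570 24.9903] v=[-2.0325 3.5013 -1.3716 -0.0485]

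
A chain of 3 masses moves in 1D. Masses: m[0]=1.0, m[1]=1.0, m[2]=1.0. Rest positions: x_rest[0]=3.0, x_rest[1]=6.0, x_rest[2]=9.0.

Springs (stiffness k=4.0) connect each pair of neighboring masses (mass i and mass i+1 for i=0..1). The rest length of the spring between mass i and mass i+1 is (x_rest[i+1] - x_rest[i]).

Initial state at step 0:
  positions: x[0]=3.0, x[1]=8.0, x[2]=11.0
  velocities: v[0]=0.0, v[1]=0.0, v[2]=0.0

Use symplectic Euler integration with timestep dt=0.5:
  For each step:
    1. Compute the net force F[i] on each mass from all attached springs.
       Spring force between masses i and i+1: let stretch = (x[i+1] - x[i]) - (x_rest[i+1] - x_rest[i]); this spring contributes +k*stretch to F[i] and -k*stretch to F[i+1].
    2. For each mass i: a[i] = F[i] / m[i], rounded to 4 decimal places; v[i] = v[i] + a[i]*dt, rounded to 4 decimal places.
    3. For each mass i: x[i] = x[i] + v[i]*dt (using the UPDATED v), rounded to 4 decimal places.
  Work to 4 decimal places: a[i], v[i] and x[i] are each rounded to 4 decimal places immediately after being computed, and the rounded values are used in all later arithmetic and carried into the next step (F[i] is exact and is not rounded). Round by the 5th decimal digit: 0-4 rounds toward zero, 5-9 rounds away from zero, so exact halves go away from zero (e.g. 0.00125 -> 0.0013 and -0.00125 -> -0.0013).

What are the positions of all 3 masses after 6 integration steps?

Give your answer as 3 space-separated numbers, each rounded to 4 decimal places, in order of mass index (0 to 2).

Step 0: x=[3.0000 8.0000 11.0000] v=[0.0000 0.0000 0.0000]
Step 1: x=[5.0000 6.0000 11.0000] v=[4.0000 -4.0000 0.0000]
Step 2: x=[5.0000 8.0000 9.0000] v=[0.0000 4.0000 -4.0000]
Step 3: x=[5.0000 8.0000 9.0000] v=[0.0000 0.0000 0.0000]
Step 4: x=[5.0000 6.0000 11.0000] v=[0.0000 -4.0000 4.0000]
Step 5: x=[3.0000 8.0000 11.0000] v=[-4.0000 4.0000 0.0000]
Step 6: x=[3.0000 8.0000 11.0000] v=[0.0000 0.0000 0.0000]

Answer: 3.0000 8.0000 11.0000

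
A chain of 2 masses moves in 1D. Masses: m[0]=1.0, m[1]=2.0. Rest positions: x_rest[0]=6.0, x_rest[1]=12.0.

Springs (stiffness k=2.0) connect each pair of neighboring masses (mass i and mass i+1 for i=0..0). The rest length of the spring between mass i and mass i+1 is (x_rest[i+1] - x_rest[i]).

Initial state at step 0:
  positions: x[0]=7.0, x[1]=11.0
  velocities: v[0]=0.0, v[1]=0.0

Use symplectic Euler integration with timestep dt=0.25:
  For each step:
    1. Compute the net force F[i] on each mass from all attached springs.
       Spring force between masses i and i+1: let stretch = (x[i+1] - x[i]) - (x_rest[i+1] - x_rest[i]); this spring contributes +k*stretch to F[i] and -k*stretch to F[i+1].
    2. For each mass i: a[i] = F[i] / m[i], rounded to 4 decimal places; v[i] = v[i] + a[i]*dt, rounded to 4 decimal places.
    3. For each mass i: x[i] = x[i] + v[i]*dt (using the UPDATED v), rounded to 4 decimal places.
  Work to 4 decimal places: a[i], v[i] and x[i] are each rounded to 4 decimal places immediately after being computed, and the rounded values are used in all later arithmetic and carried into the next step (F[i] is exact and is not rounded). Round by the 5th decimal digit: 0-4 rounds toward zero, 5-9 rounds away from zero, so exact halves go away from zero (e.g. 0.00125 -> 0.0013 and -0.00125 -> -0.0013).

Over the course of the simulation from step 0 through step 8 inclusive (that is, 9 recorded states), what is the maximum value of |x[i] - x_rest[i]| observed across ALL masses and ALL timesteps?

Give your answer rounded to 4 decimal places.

Step 0: x=[7.0000 11.0000] v=[0.0000 0.0000]
Step 1: x=[6.7500 11.1250] v=[-1.0000 0.5000]
Step 2: x=[6.2969 11.3516] v=[-1.8125 0.9063]
Step 3: x=[5.7256 11.6373] v=[-2.2852 1.1426]
Step 4: x=[5.1433 11.9285] v=[-2.3294 1.1647]
Step 5: x=[4.6591 12.1706] v=[-1.9368 0.9684]
Step 6: x=[4.3638 12.3182] v=[-1.1811 0.5905]
Step 7: x=[4.3128 12.3437] v=[-0.2039 0.1019]
Step 8: x=[4.5157 12.2423] v=[0.8116 -0.4058]
Max displacement = 1.6872

Answer: 1.6872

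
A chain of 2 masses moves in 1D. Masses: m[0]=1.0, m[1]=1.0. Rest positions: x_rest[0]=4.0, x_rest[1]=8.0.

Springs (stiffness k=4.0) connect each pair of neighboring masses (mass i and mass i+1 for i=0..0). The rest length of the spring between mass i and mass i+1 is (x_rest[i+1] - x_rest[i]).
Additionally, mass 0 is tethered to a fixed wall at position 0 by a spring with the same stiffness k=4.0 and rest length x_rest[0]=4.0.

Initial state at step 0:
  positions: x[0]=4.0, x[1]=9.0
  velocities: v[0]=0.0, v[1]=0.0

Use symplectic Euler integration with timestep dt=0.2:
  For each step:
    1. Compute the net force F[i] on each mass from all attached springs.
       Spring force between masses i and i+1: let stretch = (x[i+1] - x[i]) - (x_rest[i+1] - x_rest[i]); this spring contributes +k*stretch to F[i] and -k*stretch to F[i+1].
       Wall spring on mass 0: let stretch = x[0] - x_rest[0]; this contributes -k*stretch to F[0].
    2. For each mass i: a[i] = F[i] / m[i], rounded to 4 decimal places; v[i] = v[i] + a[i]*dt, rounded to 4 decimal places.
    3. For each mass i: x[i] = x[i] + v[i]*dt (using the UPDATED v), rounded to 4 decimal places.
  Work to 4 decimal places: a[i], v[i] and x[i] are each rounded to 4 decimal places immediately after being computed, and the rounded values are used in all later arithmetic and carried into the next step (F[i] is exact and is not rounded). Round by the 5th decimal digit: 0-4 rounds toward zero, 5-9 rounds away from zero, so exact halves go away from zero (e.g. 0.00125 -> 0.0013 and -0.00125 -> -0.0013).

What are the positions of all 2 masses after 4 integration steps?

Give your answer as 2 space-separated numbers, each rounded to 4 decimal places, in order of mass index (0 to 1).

Answer: 4.6636 8.0331

Derivation:
Step 0: x=[4.0000 9.0000] v=[0.0000 0.0000]
Step 1: x=[4.1600 8.8400] v=[0.8000 -0.8000]
Step 2: x=[4.4032 8.5712] v=[1.2160 -1.3440]
Step 3: x=[4.6088 8.2755] v=[1.0278 -1.4784]
Step 4: x=[4.6636 8.0331] v=[0.2741 -1.2118]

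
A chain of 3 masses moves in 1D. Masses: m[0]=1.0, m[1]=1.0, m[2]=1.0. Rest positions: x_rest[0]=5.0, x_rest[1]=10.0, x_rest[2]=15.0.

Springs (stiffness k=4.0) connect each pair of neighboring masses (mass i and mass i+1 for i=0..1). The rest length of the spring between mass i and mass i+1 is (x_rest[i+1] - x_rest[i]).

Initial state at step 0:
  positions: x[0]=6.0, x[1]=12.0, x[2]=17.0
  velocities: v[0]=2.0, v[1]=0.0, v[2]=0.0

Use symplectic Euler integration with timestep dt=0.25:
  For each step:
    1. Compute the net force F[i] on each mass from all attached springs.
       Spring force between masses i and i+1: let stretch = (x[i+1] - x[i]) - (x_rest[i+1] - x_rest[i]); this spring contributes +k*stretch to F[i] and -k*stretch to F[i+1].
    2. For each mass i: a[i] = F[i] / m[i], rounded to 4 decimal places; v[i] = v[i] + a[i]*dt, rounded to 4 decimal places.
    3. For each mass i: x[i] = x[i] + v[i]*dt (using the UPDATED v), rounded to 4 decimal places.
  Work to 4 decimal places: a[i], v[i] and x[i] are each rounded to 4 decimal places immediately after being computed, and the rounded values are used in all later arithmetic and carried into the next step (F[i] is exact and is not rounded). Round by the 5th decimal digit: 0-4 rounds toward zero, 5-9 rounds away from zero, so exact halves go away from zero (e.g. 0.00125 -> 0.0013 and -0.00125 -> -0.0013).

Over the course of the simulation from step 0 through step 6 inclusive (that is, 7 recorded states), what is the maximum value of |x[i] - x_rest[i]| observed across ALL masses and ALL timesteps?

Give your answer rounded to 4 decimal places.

Answer: 3.2031

Derivation:
Step 0: x=[6.0000 12.0000 17.0000] v=[2.0000 0.0000 0.0000]
Step 1: x=[6.7500 11.7500 17.0000] v=[3.0000 -1.0000 0.0000]
Step 2: x=[7.5000 11.5625 16.9375] v=[3.0000 -0.7500 -0.2500]
Step 3: x=[8.0156 11.7031 16.7813] v=[2.0625 0.5625 -0.6250]
Step 4: x=[8.2031 12.1914 16.6055] v=[0.7500 1.9532 -0.7032]
Step 5: x=[8.1377 12.7862 16.5762] v=[-0.2617 2.3790 -0.1173]
Step 6: x=[7.9844 13.1663 16.8494] v=[-0.6132 1.5205 1.0927]
Max displacement = 3.2031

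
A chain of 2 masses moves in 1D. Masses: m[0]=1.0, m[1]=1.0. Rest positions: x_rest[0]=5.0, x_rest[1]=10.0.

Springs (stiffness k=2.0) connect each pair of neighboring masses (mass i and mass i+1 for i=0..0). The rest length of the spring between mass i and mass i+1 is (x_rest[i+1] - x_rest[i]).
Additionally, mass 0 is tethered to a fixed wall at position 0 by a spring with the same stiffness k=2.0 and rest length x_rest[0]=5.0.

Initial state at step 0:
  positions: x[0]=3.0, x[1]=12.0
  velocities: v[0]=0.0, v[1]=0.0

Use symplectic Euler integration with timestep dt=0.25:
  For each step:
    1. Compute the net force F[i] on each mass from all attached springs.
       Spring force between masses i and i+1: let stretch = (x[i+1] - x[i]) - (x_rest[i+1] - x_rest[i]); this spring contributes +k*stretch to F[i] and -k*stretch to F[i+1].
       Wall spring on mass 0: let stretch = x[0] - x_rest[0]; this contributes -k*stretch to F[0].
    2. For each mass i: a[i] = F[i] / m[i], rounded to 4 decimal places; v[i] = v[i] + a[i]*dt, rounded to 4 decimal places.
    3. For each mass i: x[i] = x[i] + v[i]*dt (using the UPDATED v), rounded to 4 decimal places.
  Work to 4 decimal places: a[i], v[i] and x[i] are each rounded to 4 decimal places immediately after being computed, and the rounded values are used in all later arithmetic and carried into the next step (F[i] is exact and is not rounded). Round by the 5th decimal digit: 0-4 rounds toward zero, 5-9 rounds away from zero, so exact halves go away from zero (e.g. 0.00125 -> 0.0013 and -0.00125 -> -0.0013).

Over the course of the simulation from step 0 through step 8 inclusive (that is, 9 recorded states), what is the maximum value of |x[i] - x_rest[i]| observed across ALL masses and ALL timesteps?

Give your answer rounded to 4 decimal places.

Step 0: x=[3.0000 12.0000] v=[0.0000 0.0000]
Step 1: x=[3.7500 11.5000] v=[3.0000 -2.0000]
Step 2: x=[5.0000 10.6563] v=[5.0000 -3.3750]
Step 3: x=[6.3321 9.7305] v=[5.3282 -3.7032]
Step 4: x=[7.2975 9.0049] v=[3.8614 -2.9024]
Step 5: x=[7.5641 8.6909] v=[1.0664 -1.2561]
Step 6: x=[7.0260 8.8610] v=[-2.1523 0.6805]
Step 7: x=[5.8391 9.4268] v=[-4.7478 2.2630]
Step 8: x=[4.3707 10.1691] v=[-5.8735 2.9692]
Max displacement = 2.5641

Answer: 2.5641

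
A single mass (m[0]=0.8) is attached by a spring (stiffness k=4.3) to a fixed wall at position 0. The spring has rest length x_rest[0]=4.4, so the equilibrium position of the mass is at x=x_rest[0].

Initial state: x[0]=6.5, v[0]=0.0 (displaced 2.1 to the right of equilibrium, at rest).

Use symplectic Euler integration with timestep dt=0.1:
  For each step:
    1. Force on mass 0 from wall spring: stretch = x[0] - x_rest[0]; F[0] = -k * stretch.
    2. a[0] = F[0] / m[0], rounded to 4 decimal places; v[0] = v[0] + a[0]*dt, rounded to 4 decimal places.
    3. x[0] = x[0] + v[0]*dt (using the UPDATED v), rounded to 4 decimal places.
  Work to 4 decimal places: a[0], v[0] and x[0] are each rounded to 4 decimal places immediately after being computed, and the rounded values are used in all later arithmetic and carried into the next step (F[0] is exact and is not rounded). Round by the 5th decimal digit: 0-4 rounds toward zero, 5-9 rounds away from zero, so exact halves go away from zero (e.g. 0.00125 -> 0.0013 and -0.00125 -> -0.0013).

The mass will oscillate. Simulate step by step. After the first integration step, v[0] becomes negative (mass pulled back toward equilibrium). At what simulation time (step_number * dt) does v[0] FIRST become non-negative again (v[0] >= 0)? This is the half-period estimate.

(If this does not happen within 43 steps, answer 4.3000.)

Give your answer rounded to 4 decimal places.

Step 0: x=[6.5000] v=[0.0000]
Step 1: x=[6.3871] v=[-1.1288]
Step 2: x=[6.1674] v=[-2.1969]
Step 3: x=[5.8527] v=[-3.1469]
Step 4: x=[5.4599] v=[-3.9277]
Step 5: x=[5.0102] v=[-4.4974]
Step 6: x=[4.5277] v=[-4.8254]
Step 7: x=[4.0383] v=[-4.8940]
Step 8: x=[3.5683] v=[-4.6996]
Step 9: x=[3.1430] v=[-4.2526]
Step 10: x=[2.7853] v=[-3.5770]
Step 11: x=[2.5144] v=[-2.7091]
Step 12: x=[2.3448] v=[-1.6956]
Step 13: x=[2.2857] v=[-0.5909]
Step 14: x=[2.3403] v=[0.5455]
First v>=0 after going negative at step 14, time=1.4000

Answer: 1.4000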